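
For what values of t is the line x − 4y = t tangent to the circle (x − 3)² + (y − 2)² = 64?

Tangency holds when the distance from the centre (3, 2) to the line equals the radius 8:
|1·3 − 4·2 − t| / √17 = 8
|t − (−5)| = 8√17.

t = −5 ± 8√17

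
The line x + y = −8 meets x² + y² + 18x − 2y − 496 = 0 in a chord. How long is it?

Centre (−9, 1), r² = 578. Perpendicular distance d from centre to line = |0| / √2 = 0/√2.
Half the chord is √(r² − d²) = √(578), so the full chord is 34√2.

34√2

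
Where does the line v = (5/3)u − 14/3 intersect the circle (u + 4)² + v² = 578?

(−11, −23) and (13, 17)

Express v = (−14 + 5u)/3 and substitute into the circle:
34u² − 68u − 4862 = 0  ⟹  u² − 2u − 143 = 0
u = 13 or u = −11, giving (13, 17) and (−11, −23).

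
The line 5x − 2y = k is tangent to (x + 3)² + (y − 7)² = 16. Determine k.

k = −29 ± 4√29

Tangency holds when the distance from the centre (−3, 7) to the line equals the radius 4:
|5·(−3) − 2·7 − k| / √29 = 4
|k − (−29)| = 4√29.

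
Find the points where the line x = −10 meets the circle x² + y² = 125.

The line gives x = −10. Substituting into the circle:
y² − 25 = 0
y = 5 or y = −5, giving (−10, 5) and (−10, −5).

(−10, −5) and (−10, 5)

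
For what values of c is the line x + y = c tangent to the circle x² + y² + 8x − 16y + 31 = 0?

For a tangent, require d(centre, line) = r = 7.
|1·(−4) + 1·8 − c| / √2 = 7
|c − (4)| = 7√2.

c = 4 ± 7√2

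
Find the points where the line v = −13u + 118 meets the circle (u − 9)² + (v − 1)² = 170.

Express v = −13u + 118 and substitute into the circle:
170u² − 3060u + 13600 = 0  ⟹  u² − 18u + 80 = 0
u = 10 or u = 8, giving (10, −12) and (8, 14).

(8, 14) and (10, −12)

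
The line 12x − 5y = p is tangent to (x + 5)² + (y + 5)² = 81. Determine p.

The line touches the circle iff its distance from (−5, −5) is 9:
|12·(−5) − 5·(−5) − p| / √169 = 9
|p − (−35)| = 9·13, so p = 82 or p = −152.

p = −152 or p = 82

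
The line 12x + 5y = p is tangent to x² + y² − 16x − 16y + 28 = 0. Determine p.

Tangency holds when the distance from the centre (8, 8) to the line equals the radius 10:
|12·8 + 5·8 − p| / √169 = 10
|p − (136)| = 10·13, so p = 266 or p = 6.

p = 6 or p = 266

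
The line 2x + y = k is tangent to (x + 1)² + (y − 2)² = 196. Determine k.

The line touches the circle iff its distance from (−1, 2) is 14:
|2·(−1) + 1·2 − k| / √5 = 14
|k| = 14√5.

k = ±14√5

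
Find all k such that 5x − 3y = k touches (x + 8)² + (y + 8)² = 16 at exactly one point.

k = −16 ± 4√34

For a tangent, require d(centre, line) = r = 4.
|5·(−8) − 3·(−8) − k| / √34 = 4
|k − (−16)| = 4√34.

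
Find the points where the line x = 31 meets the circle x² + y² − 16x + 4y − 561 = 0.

The line gives x = 31. Substituting into the circle:
y² + 4y − 96 = 0
y = 8 or y = −12, giving (31, 8) and (31, −12).

(31, −12) and (31, 8)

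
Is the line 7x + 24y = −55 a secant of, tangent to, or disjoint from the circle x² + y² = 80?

Substituting the line into the circle gives 625x² + 770x − 43055 = 0.
Discriminant = (770)² − 4·625·(−43055) = 108230400 > 0.
Two real roots: the line is a secant.

secant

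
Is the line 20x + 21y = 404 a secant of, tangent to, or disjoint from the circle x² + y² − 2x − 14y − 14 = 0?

disjoint

Substituting the line into the circle gives 841x² − 11162x + 38266 = 0.
Δ = 124590244 − 128726824 = −4136580.
No real roots: the line does not meet the circle.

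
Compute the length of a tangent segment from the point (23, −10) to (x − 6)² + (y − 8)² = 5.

4√38

With centre O = (6, 8), |OP|² = 613 and r² = 5.
By the tangent–radius right angle, tangent length = √(|PO|² − r²) = √608 = 4√38.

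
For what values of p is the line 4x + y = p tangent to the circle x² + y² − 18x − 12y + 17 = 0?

Tangency holds when the distance from the centre (9, 6) to the line equals the radius 10:
|4·9 + 1·6 − p| / √17 = 10
|p − (42)| = 10√17.

p = 42 ± 10√17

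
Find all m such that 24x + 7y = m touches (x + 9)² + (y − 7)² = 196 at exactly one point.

m = −517 or m = 183

For a tangent, require d(centre, line) = r = 14.
|24·(−9) + 7·7 − m| / √625 = 14
|m − (−167)| = 14·25, so m = 183 or m = −517.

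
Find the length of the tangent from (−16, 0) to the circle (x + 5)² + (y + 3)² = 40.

Centre (−5, −3), r² = 40. |PO|² = (−11)² + (3)² = 130.
By the tangent–radius right angle, tangent length = √(|PO|² − r²) = √90 = 3√10.

3√10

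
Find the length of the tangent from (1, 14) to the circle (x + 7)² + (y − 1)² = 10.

With centre O = (−7, 1), |OP|² = 233 and r² = 10.
By the tangent–radius right angle, tangent length = √(|PO|² − r²) = √223.

√223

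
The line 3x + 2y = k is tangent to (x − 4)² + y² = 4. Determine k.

The line touches the circle iff its distance from (4, 0) is 2:
|3·4 + 2·0 − k| / √13 = 2
|k − (12)| = 2√13.

k = 12 ± 2√13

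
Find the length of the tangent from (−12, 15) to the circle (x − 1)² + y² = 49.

√345

The centre is (1, 0) and r = 7. The square of the distance from P to the centre is 169 + 225 = 394.
Power of the point: PT² = |PO|² − r² = 345, so PT = √345.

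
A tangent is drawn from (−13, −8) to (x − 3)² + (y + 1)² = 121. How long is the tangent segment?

2√46

Centre (3, −1), r² = 121. |PO|² = (−16)² + (−7)² = 305.
The tangent meets the radius at right angles, so tangent² = |PO|² − r² = 305 − 121 = 184.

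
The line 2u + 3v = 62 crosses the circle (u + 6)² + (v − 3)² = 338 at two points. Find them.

From the line, v = (62 − 2u)/3. Substituting:
13u² − 104u + 91 = 0  ⟹  u² − 8u + 7 = 0
u = 7 or u = 1, giving (7, 16) and (1, 20).

(1, 20) and (7, 16)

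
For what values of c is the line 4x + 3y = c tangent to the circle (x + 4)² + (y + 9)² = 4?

c = −53 or c = −33

For a tangent, require d(centre, line) = r = 2.
|4·(−4) + 3·(−9) − c| / √25 = 2
|c − (−43)| = 2·5, so c = −33 or c = −53.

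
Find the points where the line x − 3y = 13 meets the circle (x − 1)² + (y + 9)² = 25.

(−2, −5) and (1, −4)

Substitute y = (−13 + x)/3:
10x² + 10x − 20 = 0  ⟹  x² + x − 2 = 0
x = 1 or x = −2, giving (1, −4) and (−2, −5).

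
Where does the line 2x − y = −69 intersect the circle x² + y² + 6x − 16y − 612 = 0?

(−29, 11) and (−21, 27)

Substitute y = 2x + 69:
5x² + 250x + 3045 = 0  ⟹  x² + 50x + 609 = 0
x = −21 or x = −29, giving (−21, 27) and (−29, 11).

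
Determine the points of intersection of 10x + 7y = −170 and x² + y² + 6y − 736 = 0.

From the line, y = (−170 − 10x)/7. Substituting:
149x² + 2980x − 14304 = 0  ⟹  x² + 20x − 96 = 0
x = 4 or x = −24, giving (4, −30) and (−24, 10).

(−24, 10) and (4, −30)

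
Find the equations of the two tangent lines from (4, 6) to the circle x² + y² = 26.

Let a tangent through (4, 6) have slope m. Its distance from (0, 0) must equal √26:
(−4m − (−6))² = 26(m² + 1)
5m² + 24m − 5 = 0, so m = −5 or m = 1/5.
Through (4, 6) these give 5x + y = 26 and x − 5y = −26.

5x + y = 26 and x − 5y = −26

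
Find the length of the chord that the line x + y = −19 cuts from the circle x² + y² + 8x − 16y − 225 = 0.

9√2

Centre (−4, 8), r² = 305. Perpendicular distance d from centre to line = |23| / √2 = 23/√2.
Half the chord is √(r² − d²) = √(81/2), so the full chord is 9√2.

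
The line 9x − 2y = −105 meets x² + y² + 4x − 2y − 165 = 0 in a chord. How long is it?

2√85

Substitute y = (105 + 9x)/2:
85x² + 1870x + 9945 = 0  ⟹  x² + 22x + 117 = 0
x = −9 or x = −13, giving (−9, 12) and (−13, −6).
|(−9, 12) − (−13, −6)| = √((4)² + (18)²) = 2√85.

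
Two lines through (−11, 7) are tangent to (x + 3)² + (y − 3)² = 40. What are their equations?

A line y − (7) = m(x − (−11)) is tangent when its distance from (−3, 3) is 2√10:
(8m − (−4))² = 40(m² + 1)
3m² + 8m − 3 = 0, so m = 1/3 or m = −3.
With m = 1/3: x − 3y = −32. With m = −3: 3x + y = −26.

x − 3y = −32 and 3x + y = −26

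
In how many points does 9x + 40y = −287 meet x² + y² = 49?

1

d² = (9·0 + 40·0 − (−287))²/1681 = 49; r² = 49.
Since d² = r², the line is tangent.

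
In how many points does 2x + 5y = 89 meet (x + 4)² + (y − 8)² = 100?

Substituting the line into the circle gives 29x² + 4x + 301 = 0.
Discriminant = (4)² − 4·29·(301) = −34900 < 0.
No real roots: the line does not meet the circle.

0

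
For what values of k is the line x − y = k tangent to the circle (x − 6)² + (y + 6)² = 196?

k = 12 ± 14√2

For a tangent, require d(centre, line) = r = 14.
|1·6 − 1·(−6) − k| / √2 = 14
|k − (12)| = 14√2.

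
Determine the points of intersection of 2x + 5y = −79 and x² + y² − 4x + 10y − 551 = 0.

From the line, y = (−79 − 2x)/5. Substituting:
29x² + 116x − 11484 = 0  ⟹  x² + 4x − 396 = 0
x = 18 or x = −22, giving (18, −23) and (−22, −7).

(−22, −7) and (18, −23)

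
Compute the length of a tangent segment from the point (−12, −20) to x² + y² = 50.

With centre O = (0, 0), |OP|² = 544 and r² = 50.
Power of the point: PT² = |PO|² − r² = 494, so PT = √494.

√494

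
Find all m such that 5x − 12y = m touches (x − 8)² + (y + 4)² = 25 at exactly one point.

The line touches the circle iff its distance from (8, −4) is 5:
|5·8 − 12·(−4) − m| / √169 = 5
|m − (88)| = 5·13, so m = 153 or m = 23.

m = 23 or m = 153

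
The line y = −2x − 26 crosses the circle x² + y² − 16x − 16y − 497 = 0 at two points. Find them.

(−17, 8) and (−7, −12)

Substitute y = −2x − 26:
5x² + 120x + 595 = 0  ⟹  x² + 24x + 119 = 0
x = −7 or x = −17, giving (−7, −12) and (−17, 8).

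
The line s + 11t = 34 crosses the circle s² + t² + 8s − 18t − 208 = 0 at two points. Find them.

(−21, 5) and (12, 2)

Substitute t = (34 − s)/11:
122s² + 1098s − 30744 = 0  ⟹  s² + 9s − 252 = 0
s = 12 or s = −21, giving (12, 2) and (−21, 5).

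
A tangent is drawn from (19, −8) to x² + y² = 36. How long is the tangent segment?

With centre O = (0, 0), |OP|² = 425 and r² = 36.
Power of the point: PT² = |PO|² − r² = 389, so PT = √389.

√389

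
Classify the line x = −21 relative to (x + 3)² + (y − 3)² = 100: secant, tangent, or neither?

Centre (−3, 3), r² = 100. Distance² from centre to line = (18)² = 324.
Since d² > r², the line lies outside the circle.

neither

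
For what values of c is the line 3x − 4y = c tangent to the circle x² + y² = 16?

c = −20 or c = 20

Tangency holds when the distance from the centre (0, 0) to the line equals the radius 4:
|3·0 − 4·0 − c| / √25 = 4
|c| = 4·5, so c = 20 or c = −20.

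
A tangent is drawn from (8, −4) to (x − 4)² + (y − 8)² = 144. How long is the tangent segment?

Centre (4, 8), r² = 144. |PO|² = (4)² + (−12)² = 160.
The tangent meets the radius at right angles, so tangent² = |PO|² − r² = 160 − 144 = 16.

4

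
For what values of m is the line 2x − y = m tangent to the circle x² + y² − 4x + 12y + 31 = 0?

The line touches the circle iff its distance from (2, −6) is 3:
|2·2 − 1·(−6) − m| / √5 = 3
|m − (10)| = 3√5.

m = 10 ± 3√5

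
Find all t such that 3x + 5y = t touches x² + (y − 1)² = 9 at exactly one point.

The line touches the circle iff its distance from (0, 1) is 3:
|3·0 + 5·1 − t| / √34 = 3
|t − (5)| = 3√34.

t = 5 ± 3√34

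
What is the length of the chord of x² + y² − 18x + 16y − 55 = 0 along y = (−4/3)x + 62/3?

Substitute y = (62 − 4x)/3:
25x² − 850x + 6325 = 0  ⟹  x² − 34x + 253 = 0
x = 23 or x = 11, giving (23, −10) and (11, 6).
|(23, −10) − (11, 6)| = √((12)² + (−16)²) = 20.

20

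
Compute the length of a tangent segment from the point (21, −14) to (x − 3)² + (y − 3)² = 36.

With centre O = (3, 3), |OP|² = 613 and r² = 36.
The tangent meets the radius at right angles, so tangent² = |PO|² − r² = 613 − 36 = 577.

√577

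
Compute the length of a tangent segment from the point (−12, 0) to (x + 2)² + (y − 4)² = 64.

With centre O = (−2, 4), |OP|² = 116 and r² = 64.
Power of the point: PT² = |PO|² − r² = 52, so PT = 2√13.

2√13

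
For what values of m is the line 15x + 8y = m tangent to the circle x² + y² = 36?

m = −102 or m = 102

Tangency holds when the distance from the centre (0, 0) to the line equals the radius 6:
|15·0 + 8·0 − m| / √289 = 6
|m| = 6·17, so m = 102 or m = −102.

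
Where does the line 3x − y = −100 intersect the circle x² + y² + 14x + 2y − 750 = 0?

From the line, y = 3x + 100. Substituting:
10x² + 620x + 9450 = 0  ⟹  x² + 62x + 945 = 0
x = −27 or x = −35, giving (−27, 19) and (−35, −5).

(−35, −5) and (−27, 19)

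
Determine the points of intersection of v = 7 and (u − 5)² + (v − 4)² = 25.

Express v = 7 and substitute into the circle:
u² − 10u + 9 = 0
u = 9 or u = 1, giving (9, 7) and (1, 7).

(1, 7) and (9, 7)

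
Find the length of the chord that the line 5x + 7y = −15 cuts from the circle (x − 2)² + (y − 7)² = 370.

4√74

Centre (2, 7), r² = 370. Perpendicular distance d from centre to line = |74| / √74 = 74/√74.
Half the chord is √(r² − d²) = √(296), so the full chord is 4√74.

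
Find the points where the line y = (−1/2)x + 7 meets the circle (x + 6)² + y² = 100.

From the line, y = (14 − x)/2. Substituting:
5x² + 20x − 60 = 0  ⟹  x² + 4x − 12 = 0
x = 2 or x = −6, giving (2, 6) and (−6, 10).

(−6, 10) and (2, 6)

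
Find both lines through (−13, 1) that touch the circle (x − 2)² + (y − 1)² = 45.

A line y − (1) = m(x − (−13)) is tangent when its distance from (2, 1) is 3√5:
(15m − (0))² = 45(m² + 1)
4m² − 1 = 0, so m = −1/2 or m = 1/2.
With m = −1/2: x + 2y = −11. With m = 1/2: x − 2y = −15.

x + 2y = −11 and x − 2y = −15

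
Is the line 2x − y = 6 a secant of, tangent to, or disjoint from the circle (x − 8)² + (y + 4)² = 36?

disjoint

Substituting the line into the circle gives 5x² − 24x + 32 = 0.
Discriminant = (−24)² − 4·5·(32) = −64 < 0.
No real roots: the line does not meet the circle.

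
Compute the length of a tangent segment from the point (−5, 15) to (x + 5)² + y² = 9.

The centre is (−5, 0) and r = 3. The square of the distance from P to the centre is 0 + 225 = 225.
The tangent meets the radius at right angles, so tangent² = |PO|² − r² = 225 − 9 = 216.

6√6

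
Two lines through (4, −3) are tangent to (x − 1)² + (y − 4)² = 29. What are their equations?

5x − 2y = 26 and 2x + 5y = −7

Let a tangent through (4, −3) have slope m. Its distance from (1, 4) must equal √29:
[m·(−3) − (7)]² = 29(m² + 1)
10m² − 21m − 10 = 0, so m = 5/2 or m = −2/5.
With m = 5/2: 5x − 2y = 26. With m = −2/5: 2x + 5y = −7.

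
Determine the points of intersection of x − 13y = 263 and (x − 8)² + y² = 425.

(3, −20) and (16, −19)

From the line, y = (−263 + x)/13. Substituting:
170x² − 3230x + 8160 = 0  ⟹  x² − 19x + 48 = 0
x = 16 or x = 3, giving (16, −19) and (3, −20).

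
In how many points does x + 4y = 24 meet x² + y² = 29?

0

Substituting the line into the circle gives 17x² − 48x + 112 = 0.
Δ = 2304 − 7616 = −5312.
No real roots: the line does not meet the circle.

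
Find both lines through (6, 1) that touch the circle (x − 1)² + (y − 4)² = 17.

Let a tangent through (6, 1) have slope m. Its distance from (1, 4) must equal √17:
(−5m − (3))² = 17(m² + 1)
4m² + 15m − 4 = 0, so m = 1/4 or m = −4.
With m = 1/4: x − 4y = 2. With m = −4: 4x + y = 25.

x − 4y = 2 and 4x + y = 25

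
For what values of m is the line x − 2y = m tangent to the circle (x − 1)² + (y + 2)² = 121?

Tangency holds when the distance from the centre (1, −2) to the line equals the radius 11:
|1·1 − 2·(−2) − m| / √5 = 11
|m − (5)| = 11√5.

m = 5 ± 11√5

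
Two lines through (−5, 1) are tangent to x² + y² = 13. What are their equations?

3x + 2y = −13 and 2x − 3y = −13

Let a tangent through (−5, 1) have slope m. Its distance from (0, 0) must equal √13:
(5m − (−1))² = 13(m² + 1)
6m² + 5m − 6 = 0, so m = −3/2 or m = 2/3.
Through (−5, 1) these give 3x + 2y = −13 and 2x − 3y = −13.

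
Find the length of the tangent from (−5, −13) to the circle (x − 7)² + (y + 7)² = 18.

With centre O = (7, −7), |OP|² = 180 and r² = 18.
The tangent meets the radius at right angles, so tangent² = |PO|² − r² = 180 − 18 = 162.

9√2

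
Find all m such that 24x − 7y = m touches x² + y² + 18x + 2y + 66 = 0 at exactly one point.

m = −309 or m = −109

Tangency holds when the distance from the centre (−9, −1) to the line equals the radius 4:
|24·(−9) − 7·(−1) − m| / √625 = 4
|m − (−209)| = 4·25, so m = −109 or m = −309.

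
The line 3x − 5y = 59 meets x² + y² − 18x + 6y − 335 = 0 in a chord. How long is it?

From the line, y = (−59 + 3x)/5. Substituting:
34x² − 714x − 6664 = 0  ⟹  x² − 21x − 196 = 0
x = 28 or x = −7, giving (28, 5) and (−7, −16).
|(28, 5) − (−7, −16)| = √((35)² + (21)²) = 7√34.

7√34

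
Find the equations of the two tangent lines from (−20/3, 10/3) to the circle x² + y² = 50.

Let a tangent through (−20/3, 10/3) have slope m. Its distance from (0, 0) must equal 5√2:
[m·(20/3) − (−10/3)]² = 50(m² + 1)
m² − 8m + 7 = 0, so m = 1 or m = 7.
With m = 1: x − y = −10. With m = 7: 7x − y = −50.

x − y = −10 and 7x − y = −50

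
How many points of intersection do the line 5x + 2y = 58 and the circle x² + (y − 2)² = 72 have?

0

d² = (5·0 + 2·2 − (58))²/29 = 2916/29; r² = 72.
Since d² > r², the line lies outside the circle.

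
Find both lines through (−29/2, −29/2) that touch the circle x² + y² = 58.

A line y − (−29/2) = m(x − (−29/2)) is tangent when its distance from (0, 0) is √58:
(29/2m − (29/2))² = 58(m² + 1)
21m² − 58m + 21 = 0, so m = 7/3 or m = 3/7.
Through (−29/2, −29/2) these give 7x − 3y = −58 and 3x − 7y = 58.

7x − 3y = −58 and 3x − 7y = 58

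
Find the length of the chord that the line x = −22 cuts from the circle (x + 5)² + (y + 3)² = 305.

The distance from (−5, −3) to the line is 17, and r² = 305.
Half the chord is √(r² − d²) = √(16), so the full chord is 8.

8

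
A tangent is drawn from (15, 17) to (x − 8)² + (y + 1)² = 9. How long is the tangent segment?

The centre is (8, −1) and r = 3. The square of the distance from P to the centre is 49 + 324 = 373.
The tangent meets the radius at right angles, so tangent² = |PO|² − r² = 373 − 9 = 364.

2√91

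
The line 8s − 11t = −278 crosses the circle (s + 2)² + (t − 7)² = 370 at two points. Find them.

(−21, 10) and (1, 26)

Substitute t = (278 + 8s)/11:
185s² + 3700s − 3885 = 0  ⟹  s² + 20s − 21 = 0
s = 1 or s = −21, giving (1, 26) and (−21, 10).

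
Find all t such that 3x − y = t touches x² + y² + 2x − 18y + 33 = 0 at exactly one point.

For a tangent, require d(centre, line) = r = 7.
|3·(−1) − 1·9 − t| / √10 = 7
|t − (−12)| = 7√10.

t = −12 ± 7√10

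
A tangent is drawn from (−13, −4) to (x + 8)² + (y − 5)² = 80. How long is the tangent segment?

With centre O = (−8, 5), |OP|² = 106 and r² = 80.
By the tangent–radius right angle, tangent length = √(|PO|² − r²) = √26.

√26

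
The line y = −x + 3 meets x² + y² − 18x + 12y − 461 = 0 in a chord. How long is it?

34√2

From the line, y = −x + 3. Substituting:
2x² − 36x − 416 = 0  ⟹  x² − 18x − 208 = 0
x = 26 or x = −8, giving (26, −23) and (−8, 11).
Chord length = distance between (26, −23) and (−8, 11) = √2312 = 34√2.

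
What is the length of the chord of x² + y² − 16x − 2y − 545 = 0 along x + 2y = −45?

The distance from (8, 1) to the line is 55/√5, and r² = 610.
Half the chord is √(r² − d²) = √(5), so the full chord is 2√5.

2√5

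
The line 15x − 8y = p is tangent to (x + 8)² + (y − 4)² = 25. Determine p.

Tangency holds when the distance from the centre (−8, 4) to the line equals the radius 5:
|15·(−8) − 8·4 − p| / √289 = 5
|p − (−152)| = 5·17, so p = −67 or p = −237.

p = −237 or p = −67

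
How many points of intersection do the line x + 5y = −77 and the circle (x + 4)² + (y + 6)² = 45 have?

Centre (−4, −6), r² = 45. Distance² from centre to line = (43)²/26 = 1849/26.
Since d² > r², the line lies outside the circle.

0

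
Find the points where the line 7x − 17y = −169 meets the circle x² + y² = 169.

(−12, 5) and (5, 12)

Substitute y = (169 + 7x)/17:
338x² + 2366x − 20280 = 0  ⟹  x² + 7x − 60 = 0
x = 5 or x = −12, giving (5, 12) and (−12, 5).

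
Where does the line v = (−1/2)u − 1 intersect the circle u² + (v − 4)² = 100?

From the line, v = (−2 − u)/2. Substituting:
5u² + 20u − 300 = 0  ⟹  u² + 4u − 60 = 0
u = 6 or u = −10, giving (6, −4) and (−10, 4).

(−10, 4) and (6, −4)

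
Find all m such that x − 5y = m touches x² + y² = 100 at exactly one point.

m = ±10√26

For a tangent, require d(centre, line) = r = 10.
|1·0 − 5·0 − m| / √26 = 10
|m| = 10√26.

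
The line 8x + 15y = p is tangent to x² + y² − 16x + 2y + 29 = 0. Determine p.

Tangency holds when the distance from the centre (8, −1) to the line equals the radius 6:
|8·8 + 15·(−1) − p| / √289 = 6
|p − (49)| = 6·17, so p = 151 or p = −53.

p = −53 or p = 151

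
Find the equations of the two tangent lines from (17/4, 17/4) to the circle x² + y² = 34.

3x + 5y = 34 and 5x + 3y = 34

Let a tangent through (17/4, 17/4) have slope m. Its distance from (0, 0) must equal √34:
(−17/4m − (−17/4))² = 34(m² + 1)
15m² + 34m + 15 = 0, so m = −3/5 or m = −5/3.
Through (17/4, 17/4) these give 3x + 5y = 34 and 5x + 3y = 34.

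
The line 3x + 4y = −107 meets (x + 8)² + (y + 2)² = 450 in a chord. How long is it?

30

Substitute y = (−107 − 3x)/4:
25x² + 850x + 3625 = 0  ⟹  x² + 34x + 145 = 0
x = −5 or x = −29, giving (−5, −23) and (−29, −5).
|(−5, −23) − (−29, −5)| = √((24)² + (−18)²) = 30.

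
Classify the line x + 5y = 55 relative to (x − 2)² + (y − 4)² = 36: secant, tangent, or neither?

Substituting the line into the circle gives 26x² − 170x + 425 = 0.
Δ = 28900 − 44200 = −15300.
No real roots: the line does not meet the circle.

neither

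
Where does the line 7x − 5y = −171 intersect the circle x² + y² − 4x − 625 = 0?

(−23, 2) and (−8, 23)

From the line, y = (171 + 7x)/5. Substituting:
74x² + 2294x + 13616 = 0  ⟹  x² + 31x + 184 = 0
x = −8 or x = −23, giving (−8, 23) and (−23, 2).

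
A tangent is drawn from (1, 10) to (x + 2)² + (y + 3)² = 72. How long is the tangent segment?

With centre O = (−2, −3), |OP|² = 178 and r² = 72.
Power of the point: PT² = |PO|² − r² = 106, so PT = √106.

√106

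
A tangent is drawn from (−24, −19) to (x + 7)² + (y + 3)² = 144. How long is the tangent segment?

The centre is (−7, −3) and r = 12. The square of the distance from P to the centre is 289 + 256 = 545.
The tangent meets the radius at right angles, so tangent² = |PO|² − r² = 545 − 144 = 401.

√401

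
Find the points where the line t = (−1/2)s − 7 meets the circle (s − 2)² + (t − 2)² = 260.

(−14, 0) and (10, −12)

From the line, t = (−14 − s)/2. Substituting:
5s² + 20s − 700 = 0  ⟹  s² + 4s − 140 = 0
s = 10 or s = −14, giving (10, −12) and (−14, 0).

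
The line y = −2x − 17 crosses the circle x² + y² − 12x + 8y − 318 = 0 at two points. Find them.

Substitute y = −2x − 17:
5x² + 40x − 165 = 0  ⟹  x² + 8x − 33 = 0
x = 3 or x = −11, giving (3, −23) and (−11, 5).

(−11, 5) and (3, −23)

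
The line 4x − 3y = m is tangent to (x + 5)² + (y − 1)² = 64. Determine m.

The line touches the circle iff its distance from (−5, 1) is 8:
|4·(−5) − 3·1 − m| / √25 = 8
|m − (−23)| = 8·5, so m = 17 or m = −63.

m = −63 or m = 17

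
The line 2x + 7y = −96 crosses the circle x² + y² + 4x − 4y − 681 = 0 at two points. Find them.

(−27, −6) and (15, −18)

Substitute y = (−96 − 2x)/7:
53x² + 636x − 21465 = 0  ⟹  x² + 12x − 405 = 0
x = 15 or x = −27, giving (15, −18) and (−27, −6).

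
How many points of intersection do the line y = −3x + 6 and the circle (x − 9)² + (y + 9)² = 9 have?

0

Substituting the line into the circle gives 10x² − 108x + 297 = 0.
Discriminant = (−108)² − 4·10·(297) = −216 < 0.
No real roots: the line does not meet the circle.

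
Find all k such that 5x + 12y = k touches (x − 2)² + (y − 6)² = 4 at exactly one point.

The line touches the circle iff its distance from (2, 6) is 2:
|5·2 + 12·6 − k| / √169 = 2
|k − (82)| = 2·13, so k = 108 or k = 56.

k = 56 or k = 108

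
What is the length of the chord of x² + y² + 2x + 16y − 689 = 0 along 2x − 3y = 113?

From the line, y = (−113 + 2x)/3. Substituting:
13x² − 338x + 1144 = 0  ⟹  x² − 26x + 88 = 0
x = 22 or x = 4, giving (22, −23) and (4, −35).
Chord length = distance between (22, −23) and (4, −35) = √468 = 6√13.

6√13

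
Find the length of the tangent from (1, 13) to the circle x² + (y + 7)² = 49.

4√22

With centre O = (0, −7), |OP|² = 401 and r² = 49.
By the tangent–radius right angle, tangent length = √(|PO|² − r²) = √352 = 4√22.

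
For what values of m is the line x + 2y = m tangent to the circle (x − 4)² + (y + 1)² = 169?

m = 2 ± 13√5

The line touches the circle iff its distance from (4, −1) is 13:
|1·4 + 2·(−1) − m| / √5 = 13
|m − (2)| = 13√5.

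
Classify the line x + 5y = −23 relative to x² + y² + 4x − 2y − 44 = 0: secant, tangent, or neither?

d² = (1·(−2) + 5·1 − (−23))²/26 = 26; r² = 49.
Since d² < r², the line cuts the circle twice.

secant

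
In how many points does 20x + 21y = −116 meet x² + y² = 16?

1

Substituting the line into the circle gives 841x² + 4640x + 6400 = 0.
Discriminant = (4640)² − 4·841·(6400) = 0.
A repeated root: the line is tangent.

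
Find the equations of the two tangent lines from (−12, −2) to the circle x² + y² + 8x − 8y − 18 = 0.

A line y − (−2) = m(x − (−12)) is tangent when its distance from (−4, 4) is 5√2:
(8m − (6))² = 50(m² + 1)
7m² − 48m − 7 = 0, so m = 7 or m = −1/7.
Through (−12, −2) these give 7x − y = −82 and x + 7y = −26.

7x − y = −82 and x + 7y = −26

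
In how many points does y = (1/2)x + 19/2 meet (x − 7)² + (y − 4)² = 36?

Substituting the line into the circle gives 5x² − 34x + 173 = 0.
Δ = 1156 − 3460 = −2304.
No real roots: the line does not meet the circle.

0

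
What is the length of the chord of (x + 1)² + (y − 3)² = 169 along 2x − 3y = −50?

The distance from (−1, 3) to the line is 39/√13, and r² = 169.
Half the chord is √(r² − d²) = √(52), so the full chord is 4√13.

4√13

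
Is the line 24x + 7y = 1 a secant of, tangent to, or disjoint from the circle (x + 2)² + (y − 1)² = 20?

Centre (−2, 1), r² = 20. Distance² from centre to line = (−42)²/625 = 1764/625.
Since d² < r², the line cuts the circle twice.

secant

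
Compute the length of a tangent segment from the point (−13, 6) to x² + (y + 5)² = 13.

The centre is (0, −5) and r = √13. The square of the distance from P to the centre is 169 + 121 = 290.
Power of the point: PT² = |PO|² − r² = 277, so PT = √277.

√277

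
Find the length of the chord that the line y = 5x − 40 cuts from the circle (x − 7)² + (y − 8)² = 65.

From the line, y = 5x − 40. Substituting:
26x² − 494x + 2288 = 0  ⟹  x² − 19x + 88 = 0
x = 11 or x = 8, giving (11, 15) and (8, 0).
Chord length = distance between (11, 15) and (8, 0) = √234 = 3√26.

3√26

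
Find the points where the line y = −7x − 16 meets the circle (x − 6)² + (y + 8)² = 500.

(−4, 12) and (2, −30)

From the line, y = −7x − 16. Substituting:
50x² + 100x − 400 = 0  ⟹  x² + 2x − 8 = 0
x = 2 or x = −4, giving (2, −30) and (−4, 12).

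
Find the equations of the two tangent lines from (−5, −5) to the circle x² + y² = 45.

x + 2y = −15 and 2x + y = −15

Let a tangent through (−5, −5) have slope m. Its distance from (0, 0) must equal 3√5:
[m·(5) − (5)]² = 45(m² + 1)
2m² + 5m + 2 = 0, so m = −1/2 or m = −2.
Through (−5, −5) these give x + 2y = −15 and 2x + y = −15.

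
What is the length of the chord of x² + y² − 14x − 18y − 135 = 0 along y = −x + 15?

23√2

From the line, y = −x + 15. Substituting:
2x² − 26x − 180 = 0  ⟹  x² − 13x − 90 = 0
x = 18 or x = −5, giving (18, −3) and (−5, 20).
|(18, −3) − (−5, 20)| = √((23)² + (−23)²) = 23√2.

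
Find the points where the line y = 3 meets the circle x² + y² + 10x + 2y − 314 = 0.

(−23, 3) and (13, 3)

From the line, y = 3. Substituting:
x² + 10x − 299 = 0
x = 13 or x = −23, giving (13, 3) and (−23, 3).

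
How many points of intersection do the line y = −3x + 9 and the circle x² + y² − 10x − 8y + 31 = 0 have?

1

d² = (3·5 + 1·4 − (9))²/10 = 10; r² = 10.
Since d² = r², the line is tangent.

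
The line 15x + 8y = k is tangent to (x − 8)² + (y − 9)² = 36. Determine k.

k = 90 or k = 294

The line touches the circle iff its distance from (8, 9) is 6:
|15·8 + 8·9 − k| / √289 = 6
|k − (192)| = 6·17, so k = 294 or k = 90.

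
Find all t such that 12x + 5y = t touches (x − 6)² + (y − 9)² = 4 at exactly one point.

For a tangent, require d(centre, line) = r = 2.
|12·6 + 5·9 − t| / √169 = 2
|t − (117)| = 2·13, so t = 143 or t = 91.

t = 91 or t = 143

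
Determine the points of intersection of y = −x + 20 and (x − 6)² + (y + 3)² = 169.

(11, 9) and (18, 2)

Express y = −x + 20 and substitute into the circle:
2x² − 58x + 396 = 0  ⟹  x² − 29x + 198 = 0
x = 18 or x = 11, giving (18, 2) and (11, 9).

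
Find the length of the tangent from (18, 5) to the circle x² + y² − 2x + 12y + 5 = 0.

3√42

The centre is (1, −6) and r = 4√2. The square of the distance from P to the centre is 289 + 121 = 410.
The tangent meets the radius at right angles, so tangent² = |PO|² − r² = 410 − 32 = 378.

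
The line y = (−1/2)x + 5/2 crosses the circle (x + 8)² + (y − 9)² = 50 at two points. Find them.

Substitute y = (5 − x)/2:
5x² + 90x + 225 = 0  ⟹  x² + 18x + 45 = 0
x = −3 or x = −15, giving (−3, 4) and (−15, 10).

(−15, 10) and (−3, 4)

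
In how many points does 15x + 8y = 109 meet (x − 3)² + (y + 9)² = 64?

Substituting the line into the circle gives 289x² − 5814x + 29241 = 0.
Δ = 33802596 − 33802596 = 0.
A repeated root: the line is tangent.

1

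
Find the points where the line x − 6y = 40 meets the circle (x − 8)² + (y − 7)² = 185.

Substitute y = (−40 + x)/6:
37x² − 740x + 2368 = 0  ⟹  x² − 20x + 64 = 0
x = 16 or x = 4, giving (16, −4) and (4, −6).

(4, −6) and (16, −4)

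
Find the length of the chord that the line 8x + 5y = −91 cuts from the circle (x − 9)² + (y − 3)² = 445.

2√89

From the line, y = (−91 − 8x)/5. Substituting:
89x² + 1246x + 2136 = 0  ⟹  x² + 14x + 24 = 0
x = −2 or x = −12, giving (−2, −15) and (−12, 1).
Chord length = distance between (−2, −15) and (−12, 1) = √356 = 2√89.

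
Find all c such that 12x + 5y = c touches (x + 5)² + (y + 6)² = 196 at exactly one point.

Tangency holds when the distance from the centre (−5, −6) to the line equals the radius 14:
|12·(−5) + 5·(−6) − c| / √169 = 14
|c − (−90)| = 14·13, so c = 92 or c = −272.

c = −272 or c = 92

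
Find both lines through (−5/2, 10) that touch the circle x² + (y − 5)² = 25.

Write the tangent as mx − y + (10 − m·(−5/2)) = 0 and set its distance from the centre to 5:
(5/2m − (−5))² = 25(m² + 1)
3m² − 4m = 0, so m = 4/3 or m = 0.
With m = 4/3: 4x − 3y = −40. With m = 0: y = 10.

4x − 3y = −40 and y = 10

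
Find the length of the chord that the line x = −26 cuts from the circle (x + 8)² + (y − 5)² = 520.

28

The line gives x = −26. Substituting into the circle:
y² − 10y − 171 = 0
y = 19 or y = −9, giving (−26, 19) and (−26, −9).
Chord length = distance between (−26, 19) and (−26, −9) = √784 = 28.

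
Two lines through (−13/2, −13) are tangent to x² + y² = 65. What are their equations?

4x − 7y = 65 and 8x + y = −65

Let a tangent through (−13/2, −13) have slope m. Its distance from (0, 0) must equal √65:
[m·(13/2) − (13)]² = 65(m² + 1)
7m² + 52m − 32 = 0, so m = 4/7 or m = −8.
Through (−13/2, −13) these give 4x − 7y = 65 and 8x + y = −65.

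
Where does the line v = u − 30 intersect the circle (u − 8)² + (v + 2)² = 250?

(13, −17) and (23, −7)

Substitute v = u − 30:
2u² − 72u + 598 = 0  ⟹  u² − 36u + 299 = 0
u = 23 or u = 13, giving (23, −7) and (13, −17).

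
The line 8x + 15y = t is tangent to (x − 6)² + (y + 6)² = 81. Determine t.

t = −195 or t = 111

Tangency holds when the distance from the centre (6, −6) to the line equals the radius 9:
|8·6 + 15·(−6) − t| / √289 = 9
|t − (−42)| = 9·17, so t = 111 or t = −195.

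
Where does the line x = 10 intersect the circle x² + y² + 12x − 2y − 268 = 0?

(10, −6) and (10, 8)

The line gives x = 10. Substituting into the circle:
y² − 2y − 48 = 0
y = 8 or y = −6, giving (10, 8) and (10, −6).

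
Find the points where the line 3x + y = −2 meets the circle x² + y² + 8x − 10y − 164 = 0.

(−7, 19) and (2, −8)

Express y = −3x − 2 and substitute into the circle:
10x² + 50x − 140 = 0  ⟹  x² + 5x − 14 = 0
x = 2 or x = −7, giving (2, −8) and (−7, 19).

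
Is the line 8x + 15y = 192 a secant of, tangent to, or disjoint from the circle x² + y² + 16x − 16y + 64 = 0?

Centre (−8, 8), r² = 64. Distance² from centre to line = (−136)²/289 = 64.
Since d² = r², the line is tangent.

tangent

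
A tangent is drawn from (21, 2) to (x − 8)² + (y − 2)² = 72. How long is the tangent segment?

The centre is (8, 2) and r = 6√2. The square of the distance from P to the centre is 169 + 0 = 169.
By the tangent–radius right angle, tangent length = √(|PO|² − r²) = √97.

√97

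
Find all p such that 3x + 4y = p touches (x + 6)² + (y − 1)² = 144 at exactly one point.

The line touches the circle iff its distance from (−6, 1) is 12:
|3·(−6) + 4·1 − p| / √25 = 12
|p − (−14)| = 12·5, so p = 46 or p = −74.

p = −74 or p = 46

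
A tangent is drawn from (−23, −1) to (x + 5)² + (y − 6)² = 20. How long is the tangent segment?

With centre O = (−5, 6), |OP|² = 373 and r² = 20.
By the tangent–radius right angle, tangent length = √(|PO|² − r²) = √353.

√353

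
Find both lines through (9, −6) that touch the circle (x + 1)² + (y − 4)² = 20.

x + 2y = −3 and 2x + y = 12

Write the tangent as mx − y + (−6 − m·(9)) = 0 and set its distance from the centre to 2√5:
(−10m − (10))² = 20(m² + 1)
2m² + 5m + 2 = 0, so m = −1/2 or m = −2.
With m = −1/2: x + 2y = −3. With m = −2: 2x + y = 12.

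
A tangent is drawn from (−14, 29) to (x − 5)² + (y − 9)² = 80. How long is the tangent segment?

√681

With centre O = (5, 9), |OP|² = 761 and r² = 80.
Power of the point: PT² = |PO|² − r² = 681, so PT = √681.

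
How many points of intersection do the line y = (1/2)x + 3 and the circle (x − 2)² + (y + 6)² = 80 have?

1

Substituting the line into the circle gives 5x² + 20x + 20 = 0.
Δ = 400 − 400 = 0.
A repeated root: the line is tangent.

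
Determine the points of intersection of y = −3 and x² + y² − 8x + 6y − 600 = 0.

From the line, y = −3. Substituting:
x² − 8x − 609 = 0
x = 29 or x = −21, giving (29, −3) and (−21, −3).

(−21, −3) and (29, −3)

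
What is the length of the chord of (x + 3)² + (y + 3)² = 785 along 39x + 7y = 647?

√1570

Express y = (647 − 39x)/7 and substitute into the circle:
1570x² − 51810x + 408200 = 0  ⟹  x² − 33x + 260 = 0
x = 20 or x = 13, giving (20, −19) and (13, 20).
Chord length = distance between (20, −19) and (13, 20) = √1570 = √1570.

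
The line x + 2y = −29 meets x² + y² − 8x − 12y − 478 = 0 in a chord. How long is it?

10√5

Substitute y = (−29 − x)/2:
5x² + 50x − 375 = 0  ⟹  x² + 10x − 75 = 0
x = 5 or x = −15, giving (5, −17) and (−15, −7).
Chord length = distance between (5, −17) and (−15, −7) = √500 = 10√5.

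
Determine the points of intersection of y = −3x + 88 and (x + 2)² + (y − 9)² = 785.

Substitute y = −3x + 88:
10x² − 470x + 5460 = 0  ⟹  x² − 47x + 546 = 0
x = 26 or x = 21, giving (26, 10) and (21, 25).

(21, 25) and (26, 10)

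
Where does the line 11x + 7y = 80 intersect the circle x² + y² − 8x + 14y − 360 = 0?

Express y = (80 − 11x)/7 and substitute into the circle:
170x² − 3230x − 3400 = 0  ⟹  x² − 19x − 20 = 0
x = 20 or x = −1, giving (20, −20) and (−1, 13).

(−1, 13) and (20, −20)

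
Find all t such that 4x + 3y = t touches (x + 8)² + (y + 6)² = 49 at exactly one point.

For a tangent, require d(centre, line) = r = 7.
|4·(−8) + 3·(−6) − t| / √25 = 7
|t − (−50)| = 7·5, so t = −15 or t = −85.

t = −85 or t = −15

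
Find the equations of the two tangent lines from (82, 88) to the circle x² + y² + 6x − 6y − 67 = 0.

6x − 7y = −124 and 7x − 6y = 46

Let a tangent through (82, 88) have slope m. Its distance from (−3, 3) must equal √85:
[m·(−85) − (−85)]² = 85(m² + 1)
42m² − 85m + 42 = 0, so m = 6/7 or m = 7/6.
With m = 6/7: 6x − 7y = −124. With m = 7/6: 7x − 6y = 46.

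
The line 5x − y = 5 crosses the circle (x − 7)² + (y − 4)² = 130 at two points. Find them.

(0, −5) and (4, 15)

Substitute y = 5x − 5:
26x² − 104x = 0  ⟹  x² − 4x = 0
x = 4 or x = 0, giving (4, 15) and (0, −5).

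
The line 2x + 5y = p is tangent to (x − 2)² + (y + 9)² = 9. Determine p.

p = −41 ± 3√29

The line touches the circle iff its distance from (2, −9) is 3:
|2·2 + 5·(−9) − p| / √29 = 3
|p − (−41)| = 3√29.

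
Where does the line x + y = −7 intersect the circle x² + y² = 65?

(−8, 1) and (1, −8)

Substitute y = −x − 7:
2x² + 14x − 16 = 0  ⟹  x² + 7x − 8 = 0
x = 1 or x = −8, giving (1, −8) and (−8, 1).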